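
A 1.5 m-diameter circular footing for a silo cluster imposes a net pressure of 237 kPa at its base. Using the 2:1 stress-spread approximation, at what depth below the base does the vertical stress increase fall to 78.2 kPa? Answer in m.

2:1 spreading — at depth z the loaded area has grown by z in each plan dimension:
qD²/(D+z)² = Δσ_z ⇒ z = D(√(q/Δσ_z) − 1) = 1.5×(√(237/78.2) − 1) = 1.111 m

z ≈ 1.11 m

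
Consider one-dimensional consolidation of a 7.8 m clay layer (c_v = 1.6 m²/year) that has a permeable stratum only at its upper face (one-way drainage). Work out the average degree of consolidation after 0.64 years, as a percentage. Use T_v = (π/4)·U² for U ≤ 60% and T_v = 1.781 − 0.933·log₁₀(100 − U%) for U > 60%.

Drainage path length: H_d = H = 7.8 m (single drainage).
T_v = c_v·t/H_d² = 1.6×0.64/7.8² = 0.016831.
T_v = 0.016831 corresponds to the U ≤ 60% branch:
U = √(4T_v/π) = 0.1464

U ≈ 14.6 %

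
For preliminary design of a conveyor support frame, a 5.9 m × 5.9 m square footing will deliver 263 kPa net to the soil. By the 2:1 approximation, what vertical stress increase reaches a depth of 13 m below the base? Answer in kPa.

By the 2:1 method the load spreads at 1 horizontal : 2 vertical, so at depth z the loaded area has grown by z in each plan dimension:
Δσ = qBL/((B+z)(L+z)) = 263×5.9×5.9/((5.9+13)(5.9+13)) = 25.629 kPa

Δσ_z ≈ 25.6 kPa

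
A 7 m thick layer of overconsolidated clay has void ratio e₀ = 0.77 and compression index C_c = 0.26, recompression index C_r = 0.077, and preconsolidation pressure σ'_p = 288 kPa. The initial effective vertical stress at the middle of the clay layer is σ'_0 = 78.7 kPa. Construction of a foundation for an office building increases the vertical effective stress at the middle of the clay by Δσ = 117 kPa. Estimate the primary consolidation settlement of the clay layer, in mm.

Final effective stress: σ'_f = 78.7 + 117 = 195.7 kPa.
σ'_f = 195.7 ≤ σ'_p = 288 kPa, so the clay remains overconsolidated and only the recompression index applies:
S_c = C_r·H/(1+e₀)·log₁₀(σ'_f/σ'_0) = 0.077×7/1.77×log₁₀(195.7/78.7)
    = 0.30452 × 0.39562 = 0.1205 m

S_c ≈ 120 mm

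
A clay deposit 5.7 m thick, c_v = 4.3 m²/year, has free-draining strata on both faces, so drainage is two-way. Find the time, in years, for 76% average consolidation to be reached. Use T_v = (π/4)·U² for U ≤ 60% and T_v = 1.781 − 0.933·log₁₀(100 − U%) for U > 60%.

Drainage path length: H_d = H/2 = 2.85 m (double drainage).
U > 60%: T_v = 1.781 − 0.933·log₁₀(100 − 76) = 0.49326.
t = T_v·H_d²/c_v = 0.49326×2.85²/4.3 = 0.9317 years.

t ≈ 0.932 years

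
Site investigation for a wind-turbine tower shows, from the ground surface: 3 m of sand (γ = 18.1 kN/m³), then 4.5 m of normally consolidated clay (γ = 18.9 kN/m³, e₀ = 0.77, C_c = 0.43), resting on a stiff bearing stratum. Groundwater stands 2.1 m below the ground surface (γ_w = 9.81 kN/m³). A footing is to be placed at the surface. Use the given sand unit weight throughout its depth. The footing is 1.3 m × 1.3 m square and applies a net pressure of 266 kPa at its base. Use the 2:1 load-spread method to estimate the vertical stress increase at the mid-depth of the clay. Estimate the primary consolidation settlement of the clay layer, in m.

S_c ≈ 0.07 m

Mid-depth of clay below the ground surface: z = 3 + 4.5/2 = 5.25 m.
Total vertical stress at mid-clay: σ_v = 18.1×3 + 18.9×2.25 = 96.825 kPa.
Pore pressure: u = 9.81×(5.25 − 2.1) = 30.902 kPa.
Initial effective stress: σ'_0 = σ_v − u = 96.825 − 30.902 = 65.923 kPa.
Stress increase at mid-clay by the 2:1 spreading method:
Δσ = qBL/((B+z)(L+z)) = 266×1.3×1.3/((1.3+5.25)(1.3+5.25)) = 10.478 kPa
Final effective stress: σ'_f = σ'_0 + Δσ = 65.923 + 10.478 = 76.401 kPa.
Normally consolidated clay, so the full stress increment lies on the virgin compression line:
S_c = C_c·H/(1+e₀)·log₁₀(σ'_f/σ'_0) = 0.43×4.5/(1+0.77)×log₁₀(76.401/65.923)
    = 1.0932 × 0.064062 = 0.07003 m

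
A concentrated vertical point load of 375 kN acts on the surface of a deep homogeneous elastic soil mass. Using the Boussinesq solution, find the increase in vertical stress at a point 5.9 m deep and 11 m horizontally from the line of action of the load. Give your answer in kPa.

Δσ_z ≈ 0.121 kPa

Boussinesq vertical stress below a point load on an elastic half-space:
Δσ_z = 3P/(2πz²) · [1 + (r/z)²]^(−5/2)
r/z = 11/5.9 = 1.8644; [1+(r/z)²]^(−5/2) = 0.023592.
Δσ_z = 3×375/(2π×5.9²) × 0.023592 = 5.1436 × 0.023592 = 0.1213 kPa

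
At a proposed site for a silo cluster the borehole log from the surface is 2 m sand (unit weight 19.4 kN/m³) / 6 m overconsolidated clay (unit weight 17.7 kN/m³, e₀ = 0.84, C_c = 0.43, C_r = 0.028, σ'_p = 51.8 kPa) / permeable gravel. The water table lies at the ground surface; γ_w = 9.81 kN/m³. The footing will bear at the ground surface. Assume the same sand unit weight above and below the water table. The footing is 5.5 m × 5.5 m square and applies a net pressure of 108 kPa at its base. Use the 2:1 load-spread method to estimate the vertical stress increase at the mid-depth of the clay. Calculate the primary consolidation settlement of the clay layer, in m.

Mid-depth of clay below the ground surface: z = 2 + 6/2 = 5 m.
Total vertical stress at mid-clay: σ_v = 19.4×2 + 17.7×3 = 91.9 kPa.
Pore pressure: u = 9.81×(5 − 0) = 49.05 kPa.
Initial effective stress: σ'_0 = σ_v − u = 91.9 − 49.05 = 42.85 kPa.
Stress increase at mid-clay by the 2:1 spreading method:
Δσ = qBL/((B+z)(L+z)) = 108×5.5×5.5/((5.5+5)(5.5+5)) = 29.633 kPa
Final effective stress: σ'_f = 42.85 + 29.633 = 72.483 kPa.
σ'_f = 72.483 > σ'_p = 51.8 kPa, so the stress path crosses the preconsolidation pressure — recompression up to σ'_p, then virgin compression beyond:
S_c = H/(1+e₀)·[C_r·log₁₀(σ'_p/σ'_0) + C_c·log₁₀(σ'_f/σ'_p)]
    = 6/1.84 × [0.028×log₁₀(51.8/42.85) + 0.43×log₁₀(72.483/51.8)]
    = 3.2609 × [0.0023066 + 0.06274] = 0.2121 m

S_c ≈ 0.212 m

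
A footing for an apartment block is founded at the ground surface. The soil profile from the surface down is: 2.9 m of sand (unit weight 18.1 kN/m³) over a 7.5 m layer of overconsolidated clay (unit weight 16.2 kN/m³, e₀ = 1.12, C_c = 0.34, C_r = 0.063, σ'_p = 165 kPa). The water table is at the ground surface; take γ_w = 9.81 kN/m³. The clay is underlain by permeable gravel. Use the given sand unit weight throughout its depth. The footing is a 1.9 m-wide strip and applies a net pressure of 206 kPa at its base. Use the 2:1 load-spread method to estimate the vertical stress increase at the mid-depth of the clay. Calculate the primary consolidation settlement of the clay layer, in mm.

S_c ≈ 64.8 mm

Mid-depth of clay below the ground surface: z = 2.9 + 7.5/2 = 6.65 m.
Total vertical stress at mid-clay: σ_v = 18.1×2.9 + 16.2×3.75 = 113.24 kPa.
Pore pressure: u = 9.81×(6.65 − 0) = 65.237 kPa.
Initial effective stress: σ'_0 = σ_v − u = 113.24 − 65.237 = 48.003 kPa.
Stress increase at mid-clay by the 2:1 spreading method:
Δσ = qB/(B+z) = 206×1.9/(1.9+6.65) = 45.778 kPa
Final effective stress: σ'_f = 48.003 + 45.778 = 93.781 kPa.
σ'_f = 93.781 ≤ σ'_p = 165 kPa, so the clay remains overconsolidated and only the recompression index applies:
S_c = C_r·H/(1+e₀)·log₁₀(σ'_f/σ'_0) = 0.063×7.5/2.12×log₁₀(93.781/48.003)
    = 0.22288 × 0.29085 = 0.06482 m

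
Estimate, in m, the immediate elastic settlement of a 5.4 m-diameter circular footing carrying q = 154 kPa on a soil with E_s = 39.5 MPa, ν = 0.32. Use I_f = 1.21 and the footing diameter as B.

S_e ≈ 0.0229 m

Immediate (elastic) settlement: S_e = q·B·(1−ν²)/E_s · I_f.
E_s = 39.5 MPa = 39500 kPa.
S_e = 154 × 5.4 × (1 − 0.32²) / 39500 × 1.21
    = 154 × 5.4 × 0.8976 / 39500 × 1.21
    = 0.02287 m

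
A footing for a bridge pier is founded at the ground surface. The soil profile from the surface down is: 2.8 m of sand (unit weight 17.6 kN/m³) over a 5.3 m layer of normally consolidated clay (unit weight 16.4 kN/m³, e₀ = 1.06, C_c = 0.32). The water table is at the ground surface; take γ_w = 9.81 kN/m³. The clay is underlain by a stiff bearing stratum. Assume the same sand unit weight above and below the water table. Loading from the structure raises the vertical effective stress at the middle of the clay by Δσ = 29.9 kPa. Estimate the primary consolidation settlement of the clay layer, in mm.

Mid-depth of clay below the ground surface: z = 2.8 + 5.3/2 = 5.45 m.
Total vertical stress at mid-clay: σ_v = 17.6×2.8 + 16.4×2.65 = 92.74 kPa.
Pore pressure: u = 9.81×(5.45 − 0) = 53.465 kPa.
Initial effective stress: σ'_0 = σ_v − u = 92.74 − 53.465 = 39.275 kPa.
Final effective stress: σ'_f = σ'_0 + Δσ = 39.275 + 29.9 = 69.175 kPa.
Normally consolidated clay, so the full stress increment lies on the virgin compression line:
S_c = C_c·H/(1+e₀)·log₁₀(σ'_f/σ'_0) = 0.32×5.3/(1+1.06)×log₁₀(69.175/39.275)
    = 0.8233 × 0.24583 = 0.2024 m

S_c ≈ 202 mm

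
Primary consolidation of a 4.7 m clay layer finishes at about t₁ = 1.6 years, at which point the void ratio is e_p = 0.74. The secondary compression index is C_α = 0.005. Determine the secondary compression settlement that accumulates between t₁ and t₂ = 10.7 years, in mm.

S_s ≈ 11.1 mm

Secondary compression: S_s = C_α·H/(1+e_p)·log₁₀(t₂/t₁)
S_s = 0.005×4.7/(1+0.74)×log₁₀(10.7/1.6)
    = 0.01351 × 0.8253 = 0.01115 m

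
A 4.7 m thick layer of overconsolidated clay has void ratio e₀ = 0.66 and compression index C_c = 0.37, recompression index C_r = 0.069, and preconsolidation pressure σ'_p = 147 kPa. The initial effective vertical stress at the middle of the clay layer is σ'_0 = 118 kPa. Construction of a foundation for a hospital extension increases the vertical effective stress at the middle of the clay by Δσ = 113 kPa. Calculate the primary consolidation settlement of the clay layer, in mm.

Final effective stress: σ'_f = 118 + 113 = 231 kPa.
σ'_f = 231 > σ'_p = 147 kPa, so the stress path crosses the preconsolidation pressure — recompression up to σ'_p, then virgin compression beyond:
S_c = H/(1+e₀)·[C_r·log₁₀(σ'_p/σ'_0) + C_c·log₁₀(σ'_f/σ'_p)]
    = 4.7/1.66 × [0.069×log₁₀(147/118) + 0.37×log₁₀(231/147)]
    = 2.8313 × [0.006585 + 0.072629] = 0.2243 m

S_c ≈ 224 mm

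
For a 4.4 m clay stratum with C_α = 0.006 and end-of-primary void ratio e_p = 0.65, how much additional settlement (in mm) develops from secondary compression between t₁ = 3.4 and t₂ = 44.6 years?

Secondary compression: S_s = C_α·H/(1+e_p)·log₁₀(t₂/t₁)
S_s = 0.006×4.4/(1+0.65)×log₁₀(44.6/3.4)
    = 0.016 × 1.118 = 0.01789 m

S_s ≈ 17.9 mm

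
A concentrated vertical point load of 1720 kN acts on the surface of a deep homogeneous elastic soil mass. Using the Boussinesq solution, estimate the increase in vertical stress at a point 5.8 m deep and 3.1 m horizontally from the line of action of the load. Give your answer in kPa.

Δσ_z ≈ 13 kPa

Boussinesq vertical stress below a point load on an elastic half-space:
Δσ_z = 3P/(2πz²) · [1 + (r/z)²]^(−5/2)
r/z = 3.1/5.8 = 0.53448; [1+(r/z)²]^(−5/2) = 0.53355.
Δσ_z = 3×1720/(2π×5.8²) × 0.53355 = 24.413 × 0.53355 = 13.03 kPa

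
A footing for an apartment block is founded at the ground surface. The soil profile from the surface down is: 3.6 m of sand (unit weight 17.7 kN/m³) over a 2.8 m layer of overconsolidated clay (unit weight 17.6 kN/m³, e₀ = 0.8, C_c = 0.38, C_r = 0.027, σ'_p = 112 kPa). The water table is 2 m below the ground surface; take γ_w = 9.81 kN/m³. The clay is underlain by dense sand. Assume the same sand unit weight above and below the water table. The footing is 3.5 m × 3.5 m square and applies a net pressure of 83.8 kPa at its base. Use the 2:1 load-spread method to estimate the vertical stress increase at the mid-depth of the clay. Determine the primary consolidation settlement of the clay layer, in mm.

Mid-depth of clay below the ground surface: z = 3.6 + 2.8/2 = 5 m.
Total vertical stress at mid-clay: σ_v = 17.7×3.6 + 17.6×1.4 = 88.36 kPa.
Pore pressure: u = 9.81×(5 − 2) = 29.43 kPa.
Initial effective stress: σ'_0 = σ_v − u = 88.36 − 29.43 = 58.93 kPa.
Stress increase at mid-clay by the 2:1 spreading method:
Δσ = qBL/((B+z)(L+z)) = 83.8×3.5×3.5/((3.5+5)(3.5+5)) = 14.208 kPa
Final effective stress: σ'_f = 58.93 + 14.208 = 73.138 kPa.
σ'_f = 73.138 ≤ σ'_p = 112 kPa, so the clay remains overconsolidated and only the recompression index applies:
S_c = C_r·H/(1+e₀)·log₁₀(σ'_f/σ'_0) = 0.027×2.8/1.8×log₁₀(73.138/58.93)
    = 0.042001 × 0.093807 = 0.00394 m

S_c ≈ 3.94 mm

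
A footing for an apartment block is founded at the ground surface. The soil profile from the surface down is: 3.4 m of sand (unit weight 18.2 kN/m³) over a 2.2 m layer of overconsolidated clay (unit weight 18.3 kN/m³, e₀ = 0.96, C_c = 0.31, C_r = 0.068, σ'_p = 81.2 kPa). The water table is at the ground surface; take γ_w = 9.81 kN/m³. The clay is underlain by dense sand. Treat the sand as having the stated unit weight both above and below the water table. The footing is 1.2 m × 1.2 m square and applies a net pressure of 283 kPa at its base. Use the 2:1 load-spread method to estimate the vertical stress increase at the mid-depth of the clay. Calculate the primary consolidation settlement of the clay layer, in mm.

Mid-depth of clay below the ground surface: z = 3.4 + 2.2/2 = 4.5 m.
Total vertical stress at mid-clay: σ_v = 18.2×3.4 + 18.3×1.1 = 82.01 kPa.
Pore pressure: u = 9.81×(4.5 − 0) = 44.145 kPa.
Initial effective stress: σ'_0 = σ_v − u = 82.01 − 44.145 = 37.865 kPa.
Stress increase at mid-clay by the 2:1 spreading method:
Δσ = qBL/((B+z)(L+z)) = 283×1.2×1.2/((1.2+4.5)(1.2+4.5)) = 12.543 kPa
Final effective stress: σ'_f = 37.865 + 12.543 = 50.408 kPa.
σ'_f = 50.408 ≤ σ'_p = 81.2 kPa, so the clay remains overconsolidated and only the recompression index applies:
S_c = C_r·H/(1+e₀)·log₁₀(σ'_f/σ'_0) = 0.068×2.2/1.96×log₁₀(50.408/37.865)
    = 0.076323 × 0.12426 = 0.009484 m

S_c ≈ 9.48 mm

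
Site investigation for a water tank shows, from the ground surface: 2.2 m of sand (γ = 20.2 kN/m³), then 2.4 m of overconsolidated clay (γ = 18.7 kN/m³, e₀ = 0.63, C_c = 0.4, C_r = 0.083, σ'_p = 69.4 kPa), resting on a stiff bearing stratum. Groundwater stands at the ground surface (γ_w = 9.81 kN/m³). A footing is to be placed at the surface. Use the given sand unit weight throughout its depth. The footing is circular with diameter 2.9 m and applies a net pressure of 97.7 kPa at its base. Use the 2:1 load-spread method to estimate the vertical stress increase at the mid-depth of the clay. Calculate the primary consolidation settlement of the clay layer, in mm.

S_c ≈ 25.5 mm

Mid-depth of clay below the ground surface: z = 2.2 + 2.4/2 = 3.4 m.
Total vertical stress at mid-clay: σ_v = 20.2×2.2 + 18.7×1.2 = 66.88 kPa.
Pore pressure: u = 9.81×(3.4 − 0) = 33.354 kPa.
Initial effective stress: σ'_0 = σ_v − u = 66.88 − 33.354 = 33.526 kPa.
Stress increase at mid-clay by the 2:1 spreading method:
Δσ ≈ qD²/(D+z)² = 97.7×2.9²/(2.9+3.4)² = 20.702 kPa
Final effective stress: σ'_f = 33.526 + 20.702 = 54.228 kPa.
σ'_f = 54.228 ≤ σ'_p = 69.4 kPa, so the clay remains overconsolidated and only the recompression index applies:
S_c = C_r·H/(1+e₀)·log₁₀(σ'_f/σ'_0) = 0.083×2.4/1.63×log₁₀(54.228/33.526)
    = 0.12221 × 0.20884 = 0.02552 m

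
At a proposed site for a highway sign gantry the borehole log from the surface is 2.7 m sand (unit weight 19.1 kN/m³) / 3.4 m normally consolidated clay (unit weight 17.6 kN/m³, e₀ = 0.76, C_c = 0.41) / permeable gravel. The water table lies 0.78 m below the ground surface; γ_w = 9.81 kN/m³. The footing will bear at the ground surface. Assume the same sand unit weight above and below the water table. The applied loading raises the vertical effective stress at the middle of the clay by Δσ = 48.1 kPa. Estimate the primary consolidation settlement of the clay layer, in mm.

S_c ≈ 246 mm

Mid-depth of clay below the ground surface: z = 2.7 + 3.4/2 = 4.4 m.
Total vertical stress at mid-clay: σ_v = 19.1×2.7 + 17.6×1.7 = 81.49 kPa.
Pore pressure: u = 9.81×(4.4 − 0.78) = 35.512 kPa.
Initial effective stress: σ'_0 = σ_v − u = 81.49 − 35.512 = 45.978 kPa.
Final effective stress: σ'_f = σ'_0 + Δσ = 45.978 + 48.1 = 94.078 kPa.
Normally consolidated clay, so the full stress increment lies on the virgin compression line:
S_c = C_c·H/(1+e₀)·log₁₀(σ'_f/σ'_0) = 0.41×3.4/(1+0.76)×log₁₀(94.078/45.978)
    = 0.79205 × 0.31094 = 0.2463 m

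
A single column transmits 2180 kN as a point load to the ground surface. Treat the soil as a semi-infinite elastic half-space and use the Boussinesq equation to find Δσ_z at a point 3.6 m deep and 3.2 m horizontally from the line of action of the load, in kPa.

Boussinesq vertical stress below a point load on an elastic half-space:
Δσ_z = 3P/(2πz²) · [1 + (r/z)²]^(−5/2)
r/z = 3.2/3.6 = 0.88889; [1+(r/z)²]^(−5/2) = 0.23323.
Δσ_z = 3×2180/(2π×3.6²) × 0.23323 = 80.314 × 0.23323 = 18.73 kPa

Δσ_z ≈ 18.7 kPa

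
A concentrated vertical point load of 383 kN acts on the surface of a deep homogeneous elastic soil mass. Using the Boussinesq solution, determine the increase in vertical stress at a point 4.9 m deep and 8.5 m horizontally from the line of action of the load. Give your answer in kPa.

Boussinesq vertical stress below a point load on an elastic half-space:
Δσ_z = 3P/(2πz²) · [1 + (r/z)²]^(−5/2)
r/z = 8.5/4.9 = 1.7347; [1+(r/z)²]^(−5/2) = 0.031072.
Δσ_z = 3×383/(2π×4.9²) × 0.031072 = 7.6164 × 0.031072 = 0.2367 kPa

Δσ_z ≈ 0.237 kPa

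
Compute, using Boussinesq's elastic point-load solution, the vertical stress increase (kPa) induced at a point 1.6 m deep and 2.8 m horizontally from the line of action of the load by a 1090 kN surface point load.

Δσ_z ≈ 6.11 kPa

Boussinesq vertical stress below a point load on an elastic half-space:
Δσ_z = 3P/(2πz²) · [1 + (r/z)²]^(−5/2)
r/z = 2.8/1.6 = 1.75; [1+(r/z)²]^(−5/2) = 0.030062.
Δσ_z = 3×1090/(2π×1.6²) × 0.030062 = 203.3 × 0.030062 = 6.112 kPa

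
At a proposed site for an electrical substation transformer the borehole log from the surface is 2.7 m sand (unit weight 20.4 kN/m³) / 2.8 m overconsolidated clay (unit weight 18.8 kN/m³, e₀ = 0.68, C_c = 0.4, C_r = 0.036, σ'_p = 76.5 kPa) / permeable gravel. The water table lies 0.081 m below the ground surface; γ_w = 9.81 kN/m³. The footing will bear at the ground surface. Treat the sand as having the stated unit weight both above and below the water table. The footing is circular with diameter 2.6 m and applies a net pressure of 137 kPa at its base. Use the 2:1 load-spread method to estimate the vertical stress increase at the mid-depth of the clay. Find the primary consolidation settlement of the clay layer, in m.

Mid-depth of clay below the ground surface: z = 2.7 + 2.8/2 = 4.1 m.
Total vertical stress at mid-clay: σ_v = 20.4×2.7 + 18.8×1.4 = 81.4 kPa.
Pore pressure: u = 9.81×(4.1 − 0.081) = 39.426 kPa.
Initial effective stress: σ'_0 = σ_v − u = 81.4 − 39.426 = 41.974 kPa.
Stress increase at mid-clay by the 2:1 spreading method:
Δσ ≈ qD²/(D+z)² = 137×2.6²/(2.6+4.1)² = 20.631 kPa
Final effective stress: σ'_f = 41.974 + 20.631 = 62.605 kPa.
σ'_f = 62.605 ≤ σ'_p = 76.5 kPa, so the clay remains overconsolidated and only the recompression index applies:
S_c = C_r·H/(1+e₀)·log₁₀(σ'_f/σ'_0) = 0.036×2.8/1.68×log₁₀(62.605/41.974)
    = 0.060001 × 0.17363 = 0.01042 m

S_c ≈ 0.0104 m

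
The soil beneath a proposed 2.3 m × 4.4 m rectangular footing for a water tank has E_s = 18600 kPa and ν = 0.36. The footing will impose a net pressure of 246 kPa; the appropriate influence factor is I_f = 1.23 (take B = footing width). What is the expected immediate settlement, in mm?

S_e ≈ 32.6 mm

Immediate (elastic) settlement: S_e = q·B·(1−ν²)/E_s · I_f.
S_e = 246 × 2.3 × (1 − 0.36²) / 18600 × 1.23
    = 246 × 2.3 × 0.8704 / 18600 × 1.23
    = 0.03257 m = 32.57 mm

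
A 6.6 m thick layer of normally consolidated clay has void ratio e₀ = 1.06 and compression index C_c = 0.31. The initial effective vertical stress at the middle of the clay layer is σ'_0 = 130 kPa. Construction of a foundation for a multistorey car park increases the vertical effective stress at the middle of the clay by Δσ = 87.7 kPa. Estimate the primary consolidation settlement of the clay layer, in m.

S_c ≈ 0.222 m

Final effective stress: σ'_f = σ'_0 + Δσ = 130 + 87.7 = 217.7 kPa.
Normally consolidated clay, so the full stress increment lies on the virgin compression line:
S_c = C_c·H/(1+e₀)·log₁₀(σ'_f/σ'_0) = 0.31×6.6/(1+1.06)×log₁₀(217.7/130)
    = 0.9932 × 0.22392 = 0.2224 m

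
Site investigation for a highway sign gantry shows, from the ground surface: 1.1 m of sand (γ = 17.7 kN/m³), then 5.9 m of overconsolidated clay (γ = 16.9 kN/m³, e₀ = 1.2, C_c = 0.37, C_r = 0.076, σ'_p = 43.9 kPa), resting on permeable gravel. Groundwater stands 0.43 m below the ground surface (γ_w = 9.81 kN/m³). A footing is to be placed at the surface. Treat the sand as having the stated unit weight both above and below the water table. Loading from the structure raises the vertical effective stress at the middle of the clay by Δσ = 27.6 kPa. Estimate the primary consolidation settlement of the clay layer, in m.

Mid-depth of clay below the ground surface: z = 1.1 + 5.9/2 = 4.05 m.
Total vertical stress at mid-clay: σ_v = 17.7×1.1 + 16.9×2.95 = 69.325 kPa.
Pore pressure: u = 9.81×(4.05 − 0.43) = 35.512 kPa.
Initial effective stress: σ'_0 = σ_v − u = 69.325 − 35.512 = 33.813 kPa.
Final effective stress: σ'_f = 33.813 + 27.6 = 61.413 kPa.
σ'_f = 61.413 > σ'_p = 43.9 kPa, so the stress path crosses the preconsolidation pressure — recompression up to σ'_p, then virgin compression beyond:
S_c = H/(1+e₀)·[C_r·log₁₀(σ'_p/σ'_0) + C_c·log₁₀(σ'_f/σ'_p)]
    = 5.9/2.2 × [0.076×log₁₀(43.9/33.813) + 0.37×log₁₀(61.413/43.9)]
    = 2.6818 × [0.0086169 + 0.053944] = 0.1678 m

S_c ≈ 0.168 m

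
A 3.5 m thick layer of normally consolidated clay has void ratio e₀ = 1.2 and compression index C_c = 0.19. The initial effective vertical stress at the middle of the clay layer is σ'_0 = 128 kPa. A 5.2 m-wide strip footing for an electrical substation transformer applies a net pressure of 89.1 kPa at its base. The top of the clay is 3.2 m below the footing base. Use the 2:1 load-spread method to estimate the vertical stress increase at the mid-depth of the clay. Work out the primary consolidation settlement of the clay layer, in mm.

Mid-depth of clay below the footing base: z = 3.2 + 3.5/2 = 4.95 m.
Stress increase at mid-clay by the 2:1 spreading method:
Δσ = qB/(B+z) = 89.1×5.2/(5.2+4.95) = 45.647 kPa
Final effective stress: σ'_f = σ'_0 + Δσ = 128 + 45.647 = 173.65 kPa.
Normally consolidated clay, so the full stress increment lies on the virgin compression line:
S_c = C_c·H/(1+e₀)·log₁₀(σ'_f/σ'_0) = 0.19×3.5/(1+1.2)×log₁₀(173.65/128)
    = 0.30227 × 0.13246 = 0.04004 m

S_c ≈ 40 mm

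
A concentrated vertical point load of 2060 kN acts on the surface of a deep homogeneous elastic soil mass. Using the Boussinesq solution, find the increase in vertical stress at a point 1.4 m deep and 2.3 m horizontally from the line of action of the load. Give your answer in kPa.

Δσ_z ≈ 19.1 kPa

Boussinesq vertical stress below a point load on an elastic half-space:
Δσ_z = 3P/(2πz²) · [1 + (r/z)²]^(−5/2)
r/z = 2.3/1.4 = 1.6429; [1+(r/z)²]^(−5/2) = 0.038001.
Δσ_z = 3×2060/(2π×1.4²) × 0.038001 = 501.83 × 0.038001 = 19.07 kPa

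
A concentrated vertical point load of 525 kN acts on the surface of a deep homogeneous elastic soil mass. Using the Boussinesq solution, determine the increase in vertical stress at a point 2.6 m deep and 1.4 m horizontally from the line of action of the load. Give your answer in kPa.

Δσ_z ≈ 19.6 kPa

Boussinesq vertical stress below a point load on an elastic half-space:
Δσ_z = 3P/(2πz²) · [1 + (r/z)²]^(−5/2)
r/z = 1.4/2.6 = 0.53846; [1+(r/z)²]^(−5/2) = 0.52915.
Δσ_z = 3×525/(2π×2.6²) × 0.52915 = 37.081 × 0.52915 = 19.62 kPa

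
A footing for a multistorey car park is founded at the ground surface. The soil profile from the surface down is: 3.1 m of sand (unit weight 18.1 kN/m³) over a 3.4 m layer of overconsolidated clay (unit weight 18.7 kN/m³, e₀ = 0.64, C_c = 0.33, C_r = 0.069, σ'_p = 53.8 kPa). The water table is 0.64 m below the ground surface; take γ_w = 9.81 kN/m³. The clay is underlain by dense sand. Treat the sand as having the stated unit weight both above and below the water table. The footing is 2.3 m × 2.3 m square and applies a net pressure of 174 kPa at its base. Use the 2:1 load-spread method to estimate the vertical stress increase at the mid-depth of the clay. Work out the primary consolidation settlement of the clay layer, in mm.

Mid-depth of clay below the ground surface: z = 3.1 + 3.4/2 = 4.8 m.
Total vertical stress at mid-clay: σ_v = 18.1×3.1 + 18.7×1.7 = 87.9 kPa.
Pore pressure: u = 9.81×(4.8 − 0.64) = 40.81 kPa.
Initial effective stress: σ'_0 = σ_v − u = 87.9 − 40.81 = 47.09 kPa.
Stress increase at mid-clay by the 2:1 spreading method:
Δσ = qBL/((B+z)(L+z)) = 174×2.3×2.3/((2.3+4.8)(2.3+4.8)) = 18.259 kPa
Final effective stress: σ'_f = 47.09 + 18.259 = 65.349 kPa.
σ'_f = 65.349 > σ'_p = 53.8 kPa, so the stress path crosses the preconsolidation pressure — recompression up to σ'_p, then virgin compression beyond:
S_c = H/(1+e₀)·[C_r·log₁₀(σ'_p/σ'_0) + C_c·log₁₀(σ'_f/σ'_p)]
    = 3.4/1.64 × [0.069×log₁₀(53.8/47.09) + 0.33×log₁₀(65.349/53.8)]
    = 2.0732 × [0.0039919 + 0.027871] = 0.06606 m

S_c ≈ 66.1 mm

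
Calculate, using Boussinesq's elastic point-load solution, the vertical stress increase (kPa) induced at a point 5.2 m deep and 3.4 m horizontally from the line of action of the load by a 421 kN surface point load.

Δσ_z ≈ 3.05 kPa

Boussinesq vertical stress below a point load on an elastic half-space:
Δσ_z = 3P/(2πz²) · [1 + (r/z)²]^(−5/2)
r/z = 3.4/5.2 = 0.65385; [1+(r/z)²]^(−5/2) = 0.41072.
Δσ_z = 3×421/(2π×5.2²) × 0.41072 = 7.4339 × 0.41072 = 3.053 kPa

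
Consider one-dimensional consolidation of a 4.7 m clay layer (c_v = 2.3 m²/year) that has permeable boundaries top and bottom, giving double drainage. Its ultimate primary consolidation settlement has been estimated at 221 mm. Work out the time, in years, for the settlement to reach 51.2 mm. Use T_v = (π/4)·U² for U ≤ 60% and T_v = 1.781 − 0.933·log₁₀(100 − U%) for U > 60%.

t ≈ 0.101 years

Drainage path length: H_d = H/2 = 2.35 m (double drainage).
U = S(t)/S_ult = 51.2/221 = 0.2317.
U ≤ 60%: T_v = (π/4)·U² = (π/4)×0.23167² = 0.042155.
t = T_v·H_d²/c_v = 0.042155×2.35²/2.3 = 0.1012 years.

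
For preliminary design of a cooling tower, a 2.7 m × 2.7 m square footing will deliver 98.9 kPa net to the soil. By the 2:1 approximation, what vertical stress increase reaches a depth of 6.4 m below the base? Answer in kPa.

Δσ_z ≈ 8.71 kPa

By the 2:1 method the load spreads at 1 horizontal : 2 vertical, so at depth z the loaded area has grown by z in each plan dimension:
Δσ = qBL/((B+z)(L+z)) = 98.9×2.7×2.7/((2.7+6.4)(2.7+6.4)) = 8.7064 kPa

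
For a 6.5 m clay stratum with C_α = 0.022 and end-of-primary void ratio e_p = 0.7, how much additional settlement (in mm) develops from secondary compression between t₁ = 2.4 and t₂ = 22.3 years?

S_s ≈ 81.4 mm

Secondary compression: S_s = C_α·H/(1+e_p)·log₁₀(t₂/t₁)
S_s = 0.022×6.5/(1+0.7)×log₁₀(22.3/2.4)
    = 0.08412 × 0.9681 = 0.08143 m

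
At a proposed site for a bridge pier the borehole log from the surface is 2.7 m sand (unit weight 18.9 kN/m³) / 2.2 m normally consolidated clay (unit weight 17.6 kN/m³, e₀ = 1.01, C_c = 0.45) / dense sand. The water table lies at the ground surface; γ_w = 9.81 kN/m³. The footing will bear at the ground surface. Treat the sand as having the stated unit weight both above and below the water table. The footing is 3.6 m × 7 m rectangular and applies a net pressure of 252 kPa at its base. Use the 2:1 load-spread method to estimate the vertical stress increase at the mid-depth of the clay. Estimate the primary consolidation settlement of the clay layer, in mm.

S_c ≈ 262 mm

Mid-depth of clay below the ground surface: z = 2.7 + 2.2/2 = 3.8 m.
Total vertical stress at mid-clay: σ_v = 18.9×2.7 + 17.6×1.1 = 70.39 kPa.
Pore pressure: u = 9.81×(3.8 − 0) = 37.278 kPa.
Initial effective stress: σ'_0 = σ_v − u = 70.39 − 37.278 = 33.112 kPa.
Stress increase at mid-clay by the 2:1 spreading method:
Δσ = qBL/((B+z)(L+z)) = 252×3.6×7/((3.6+3.8)(7+3.8)) = 79.459 kPa
Final effective stress: σ'_f = σ'_0 + Δσ = 33.112 + 79.459 = 112.57 kPa.
Normally consolidated clay, so the full stress increment lies on the virgin compression line:
S_c = C_c·H/(1+e₀)·log₁₀(σ'_f/σ'_0) = 0.45×2.2/(1+1.01)×log₁₀(112.57/33.112)
    = 0.49254 × 0.53144 = 0.2618 m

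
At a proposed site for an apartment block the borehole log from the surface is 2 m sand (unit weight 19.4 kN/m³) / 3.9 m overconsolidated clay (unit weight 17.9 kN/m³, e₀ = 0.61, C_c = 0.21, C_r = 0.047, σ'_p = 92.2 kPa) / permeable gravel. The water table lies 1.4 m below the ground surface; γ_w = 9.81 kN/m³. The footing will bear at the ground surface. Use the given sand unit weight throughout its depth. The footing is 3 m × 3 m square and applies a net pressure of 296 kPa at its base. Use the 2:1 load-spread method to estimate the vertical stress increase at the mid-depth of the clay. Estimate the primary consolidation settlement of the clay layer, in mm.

Mid-depth of clay below the ground surface: z = 2 + 3.9/2 = 3.95 m.
Total vertical stress at mid-clay: σ_v = 19.4×2 + 17.9×1.95 = 73.705 kPa.
Pore pressure: u = 9.81×(3.95 − 1.4) = 25.015 kPa.
Initial effective stress: σ'_0 = σ_v − u = 73.705 − 25.015 = 48.69 kPa.
Stress increase at mid-clay by the 2:1 spreading method:
Δσ = qBL/((B+z)(L+z)) = 296×3×3/((3+3.95)(3+3.95)) = 55.152 kPa
Final effective stress: σ'_f = 48.69 + 55.152 = 103.84 kPa.
σ'_f = 103.84 > σ'_p = 92.2 kPa, so the stress path crosses the preconsolidation pressure — recompression up to σ'_p, then virgin compression beyond:
S_c = H/(1+e₀)·[C_r·log₁₀(σ'_p/σ'_0) + C_c·log₁₀(σ'_f/σ'_p)]
    = 3.9/1.61 × [0.047×log₁₀(92.2/48.69) + 0.21×log₁₀(103.84/92.2)]
    = 2.4224 × [0.013033 + 0.010843] = 0.05784 m

S_c ≈ 57.8 mm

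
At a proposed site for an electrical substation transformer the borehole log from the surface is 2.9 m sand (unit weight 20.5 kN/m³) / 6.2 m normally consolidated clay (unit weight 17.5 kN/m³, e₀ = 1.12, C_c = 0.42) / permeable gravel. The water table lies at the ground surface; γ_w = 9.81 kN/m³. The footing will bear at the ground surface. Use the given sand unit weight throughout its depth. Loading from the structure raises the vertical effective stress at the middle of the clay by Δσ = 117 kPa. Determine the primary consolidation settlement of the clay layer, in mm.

Mid-depth of clay below the ground surface: z = 2.9 + 6.2/2 = 6 m.
Total vertical stress at mid-clay: σ_v = 20.5×2.9 + 17.5×3.1 = 113.7 kPa.
Pore pressure: u = 9.81×(6 − 0) = 58.86 kPa.
Initial effective stress: σ'_0 = σ_v − u = 113.7 − 58.86 = 54.84 kPa.
Final effective stress: σ'_f = σ'_0 + Δσ = 54.84 + 117 = 171.84 kPa.
Normally consolidated clay, so the full stress increment lies on the virgin compression line:
S_c = C_c·H/(1+e₀)·log₁₀(σ'_f/σ'_0) = 0.42×6.2/(1+1.12)×log₁₀(171.84/54.84)
    = 1.2283 × 0.49603 = 0.6093 m

S_c ≈ 609 mm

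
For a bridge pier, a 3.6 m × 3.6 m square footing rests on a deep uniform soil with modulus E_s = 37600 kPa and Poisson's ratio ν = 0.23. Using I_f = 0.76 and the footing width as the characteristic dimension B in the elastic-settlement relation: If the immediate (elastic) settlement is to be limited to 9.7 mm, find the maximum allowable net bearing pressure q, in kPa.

q ≈ 141 kPa

S_e = q·B·(1−ν²)/E_s · I_f  ⇒  q = S_e·E_s / (B·(1−ν²)·I_f).
q = 0.0097 × 37600 / (3.6 × 0.9471 × 0.76) = 140.7 kPa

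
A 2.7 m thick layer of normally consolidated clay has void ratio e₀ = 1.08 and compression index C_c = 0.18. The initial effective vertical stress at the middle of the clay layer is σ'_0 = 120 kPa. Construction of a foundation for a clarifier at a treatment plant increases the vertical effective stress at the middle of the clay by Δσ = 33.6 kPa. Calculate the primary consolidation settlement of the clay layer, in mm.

S_c ≈ 25 mm

Final effective stress: σ'_f = σ'_0 + Δσ = 120 + 33.6 = 153.6 kPa.
Normally consolidated clay, so the full stress increment lies on the virgin compression line:
S_c = C_c·H/(1+e₀)·log₁₀(σ'_f/σ'_0) = 0.18×2.7/(1+1.08)×log₁₀(153.6/120)
    = 0.23365 × 0.10721 = 0.02505 m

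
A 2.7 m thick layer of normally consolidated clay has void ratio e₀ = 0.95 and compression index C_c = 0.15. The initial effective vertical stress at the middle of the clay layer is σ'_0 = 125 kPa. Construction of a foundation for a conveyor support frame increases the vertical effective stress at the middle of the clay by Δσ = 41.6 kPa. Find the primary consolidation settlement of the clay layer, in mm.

Final effective stress: σ'_f = σ'_0 + Δσ = 125 + 41.6 = 166.6 kPa.
Normally consolidated clay, so the full stress increment lies on the virgin compression line:
S_c = C_c·H/(1+e₀)·log₁₀(σ'_f/σ'_0) = 0.15×2.7/(1+0.95)×log₁₀(166.6/125)
    = 0.20769 × 0.12476 = 0.02591 m

S_c ≈ 25.9 mm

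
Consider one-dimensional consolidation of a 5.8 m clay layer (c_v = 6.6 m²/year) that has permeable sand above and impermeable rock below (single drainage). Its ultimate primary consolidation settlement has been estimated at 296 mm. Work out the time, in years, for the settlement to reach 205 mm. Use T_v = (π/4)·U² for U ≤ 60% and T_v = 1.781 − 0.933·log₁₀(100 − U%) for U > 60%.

t ≈ 2 years

Drainage path length: H_d = H = 5.8 m (single drainage).
U = S(t)/S_ult = 205/296 = 0.6926.
U > 60%: T_v = 1.781 − 0.933·log₁₀(100 − 69.257) = 0.39293.
t = T_v·H_d²/c_v = 0.39293×5.8²/6.6 = 2.003 years.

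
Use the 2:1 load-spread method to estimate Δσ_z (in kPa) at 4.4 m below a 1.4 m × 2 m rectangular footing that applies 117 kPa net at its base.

By the 2:1 method the load spreads at 1 horizontal : 2 vertical, so at depth z the loaded area has grown by z in each plan dimension:
Δσ = qBL/((B+z)(L+z)) = 117×1.4×2/((1.4+4.4)(2+4.4)) = 8.8254 kPa

Δσ_z ≈ 8.83 kPa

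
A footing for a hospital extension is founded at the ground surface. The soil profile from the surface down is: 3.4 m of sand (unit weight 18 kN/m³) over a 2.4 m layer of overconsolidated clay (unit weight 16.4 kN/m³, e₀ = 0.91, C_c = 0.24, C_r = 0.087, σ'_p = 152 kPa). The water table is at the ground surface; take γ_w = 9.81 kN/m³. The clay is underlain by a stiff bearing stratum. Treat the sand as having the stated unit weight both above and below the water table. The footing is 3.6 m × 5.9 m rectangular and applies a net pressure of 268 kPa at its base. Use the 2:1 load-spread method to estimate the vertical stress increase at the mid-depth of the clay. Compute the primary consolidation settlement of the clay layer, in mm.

Mid-depth of clay below the ground surface: z = 3.4 + 2.4/2 = 4.6 m.
Total vertical stress at mid-clay: σ_v = 18×3.4 + 16.4×1.2 = 80.88 kPa.
Pore pressure: u = 9.81×(4.6 − 0) = 45.126 kPa.
Initial effective stress: σ'_0 = σ_v − u = 80.88 − 45.126 = 35.754 kPa.
Stress increase at mid-clay by the 2:1 spreading method:
Δσ = qBL/((B+z)(L+z)) = 268×3.6×5.9/((3.6+4.6)(5.9+4.6)) = 66.113 kPa
Final effective stress: σ'_f = 35.754 + 66.113 = 101.87 kPa.
σ'_f = 101.87 ≤ σ'_p = 152 kPa, so the clay remains overconsolidated and only the recompression index applies:
S_c = C_r·H/(1+e₀)·log₁₀(σ'_f/σ'_0) = 0.087×2.4/1.91×log₁₀(101.87/35.754)
    = 0.10932 × 0.45472 = 0.04971 m

S_c ≈ 49.7 mm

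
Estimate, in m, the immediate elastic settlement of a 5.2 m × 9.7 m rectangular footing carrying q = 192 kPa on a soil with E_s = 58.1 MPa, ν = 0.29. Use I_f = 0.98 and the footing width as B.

S_e ≈ 0.0154 m

Immediate (elastic) settlement: S_e = q·B·(1−ν²)/E_s · I_f.
E_s = 58.1 MPa = 58100 kPa.
S_e = 192 × 5.2 × (1 − 0.29²) / 58100 × 0.98
    = 192 × 5.2 × 0.9159 / 58100 × 0.98
    = 0.01542 m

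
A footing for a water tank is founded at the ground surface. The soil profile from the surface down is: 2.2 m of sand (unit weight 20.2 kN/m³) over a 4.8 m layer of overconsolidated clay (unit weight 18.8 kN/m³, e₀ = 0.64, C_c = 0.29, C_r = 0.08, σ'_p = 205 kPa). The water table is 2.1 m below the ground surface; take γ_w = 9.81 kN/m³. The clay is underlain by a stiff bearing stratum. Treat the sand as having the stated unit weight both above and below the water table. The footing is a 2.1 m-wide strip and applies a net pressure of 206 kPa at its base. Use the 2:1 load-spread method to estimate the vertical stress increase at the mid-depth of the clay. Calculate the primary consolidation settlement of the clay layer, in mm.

Mid-depth of clay below the ground surface: z = 2.2 + 4.8/2 = 4.6 m.
Total vertical stress at mid-clay: σ_v = 20.2×2.2 + 18.8×2.4 = 89.56 kPa.
Pore pressure: u = 9.81×(4.6 − 2.1) = 24.525 kPa.
Initial effective stress: σ'_0 = σ_v − u = 89.56 − 24.525 = 65.035 kPa.
Stress increase at mid-clay by the 2:1 spreading method:
Δσ = qB/(B+z) = 206×2.1/(2.1+4.6) = 64.567 kPa
Final effective stress: σ'_f = 65.035 + 64.567 = 129.6 kPa.
σ'_f = 129.6 ≤ σ'_p = 205 kPa, so the clay remains overconsolidated and only the recompression index applies:
S_c = C_r·H/(1+e₀)·log₁₀(σ'_f/σ'_0) = 0.08×4.8/1.64×log₁₀(129.6/65.035)
    = 0.23414 × 0.29946 = 0.07012 m

S_c ≈ 70.1 mm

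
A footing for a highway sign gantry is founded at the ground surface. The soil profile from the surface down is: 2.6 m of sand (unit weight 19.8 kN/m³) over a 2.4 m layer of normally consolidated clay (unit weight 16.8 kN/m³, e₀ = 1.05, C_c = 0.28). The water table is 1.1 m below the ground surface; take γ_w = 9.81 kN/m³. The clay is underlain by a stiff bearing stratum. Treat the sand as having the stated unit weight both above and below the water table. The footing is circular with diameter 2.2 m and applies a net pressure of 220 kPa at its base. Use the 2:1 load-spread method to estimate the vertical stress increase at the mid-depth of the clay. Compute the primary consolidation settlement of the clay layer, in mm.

S_c ≈ 71.7 mm

Mid-depth of clay below the ground surface: z = 2.6 + 2.4/2 = 3.8 m.
Total vertical stress at mid-clay: σ_v = 19.8×2.6 + 16.8×1.2 = 71.64 kPa.
Pore pressure: u = 9.81×(3.8 − 1.1) = 26.487 kPa.
Initial effective stress: σ'_0 = σ_v − u = 71.64 − 26.487 = 45.153 kPa.
Stress increase at mid-clay by the 2:1 spreading method:
Δσ ≈ qD²/(D+z)² = 220×2.2²/(2.2+3.8)² = 29.578 kPa
Final effective stress: σ'_f = σ'_0 + Δσ = 45.153 + 29.578 = 74.731 kPa.
Normally consolidated clay, so the full stress increment lies on the virgin compression line:
S_c = C_c·H/(1+e₀)·log₁₀(σ'_f/σ'_0) = 0.28×2.4/(1+1.05)×log₁₀(74.731/45.153)
    = 0.3278 × 0.21881 = 0.07173 m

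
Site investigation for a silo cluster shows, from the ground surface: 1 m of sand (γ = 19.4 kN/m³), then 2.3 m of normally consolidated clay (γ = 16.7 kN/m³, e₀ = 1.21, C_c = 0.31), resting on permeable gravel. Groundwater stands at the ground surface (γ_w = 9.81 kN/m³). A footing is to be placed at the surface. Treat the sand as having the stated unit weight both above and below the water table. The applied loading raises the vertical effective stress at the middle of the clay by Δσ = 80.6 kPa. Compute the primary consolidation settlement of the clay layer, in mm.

S_c ≈ 241 mm

Mid-depth of clay below the ground surface: z = 1 + 2.3/2 = 2.15 m.
Total vertical stress at mid-clay: σ_v = 19.4×1 + 16.7×1.15 = 38.605 kPa.
Pore pressure: u = 9.81×(2.15 − 0) = 21.091 kPa.
Initial effective stress: σ'_0 = σ_v − u = 38.605 − 21.091 = 17.514 kPa.
Final effective stress: σ'_f = σ'_0 + Δσ = 17.514 + 80.6 = 98.114 kPa.
Normally consolidated clay, so the full stress increment lies on the virgin compression line:
S_c = C_c·H/(1+e₀)·log₁₀(σ'_f/σ'_0) = 0.31×2.3/(1+1.21)×log₁₀(98.114/17.514)
    = 0.32262 × 0.74835 = 0.2414 m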